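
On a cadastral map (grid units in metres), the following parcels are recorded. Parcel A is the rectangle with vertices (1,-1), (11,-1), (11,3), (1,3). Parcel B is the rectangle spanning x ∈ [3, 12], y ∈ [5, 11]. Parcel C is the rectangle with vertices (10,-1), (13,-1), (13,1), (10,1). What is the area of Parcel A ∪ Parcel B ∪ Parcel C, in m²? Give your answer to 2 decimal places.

By inclusion–exclusion:
Individual areas: |Parcel A| = 40, |Parcel B| = 54, |Parcel C| = 6.
|Parcel A∩Parcel B| = 0 (no overlap).
|Parcel A∩Parcel C|: x∈[10,11], y∈[-1,1] → 1·2 = 2.
|Parcel B∩Parcel C| = 0 (no overlap).
|Parcel A∩Parcel B∩Parcel C| = 0.
|Parcel A ∪ Parcel B ∪ Parcel C| = 100 − 2 + 0 = 98.00.

98.00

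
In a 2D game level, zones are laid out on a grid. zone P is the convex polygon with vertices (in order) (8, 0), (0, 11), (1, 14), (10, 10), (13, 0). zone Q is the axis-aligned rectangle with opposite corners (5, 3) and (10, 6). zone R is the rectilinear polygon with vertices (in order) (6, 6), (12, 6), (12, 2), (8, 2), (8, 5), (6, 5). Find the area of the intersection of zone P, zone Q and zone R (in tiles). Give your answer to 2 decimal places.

The intersection is the polygon with vertices (10,6), (10,3), (8,3), (8,5), (6,5), (6,6).
By the shoelace formula its area is 8.00.

8.00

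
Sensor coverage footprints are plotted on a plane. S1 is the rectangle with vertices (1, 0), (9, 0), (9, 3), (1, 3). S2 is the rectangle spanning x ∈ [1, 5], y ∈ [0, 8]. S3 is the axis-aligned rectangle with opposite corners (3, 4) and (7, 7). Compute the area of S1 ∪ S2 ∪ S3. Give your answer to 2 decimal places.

50.00

By inclusion–exclusion:
Individual areas: |S1| = 24, |S2| = 32, |S3| = 12.
|S1∩S2|: x∈[1,5], y∈[0,3] → 4·3 = 12.
|S1∩S3| = 0 (no overlap).
|S2∩S3|: x∈[3,5], y∈[4,7] → 2·3 = 6.
|S1∩S2∩S3| = 0.
|S1 ∪ S2 ∪ S3| = 68 − 18 + 0 = 50.00.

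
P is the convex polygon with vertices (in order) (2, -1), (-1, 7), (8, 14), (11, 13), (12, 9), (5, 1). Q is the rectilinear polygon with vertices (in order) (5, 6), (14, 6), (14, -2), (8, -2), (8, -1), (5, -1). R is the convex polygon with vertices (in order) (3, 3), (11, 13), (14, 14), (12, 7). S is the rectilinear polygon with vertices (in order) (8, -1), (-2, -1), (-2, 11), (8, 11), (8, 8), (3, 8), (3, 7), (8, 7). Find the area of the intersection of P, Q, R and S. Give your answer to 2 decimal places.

4.23

The intersection is the polygon with vertices (5.4,6), (8,6), (8,5.222), (5,3.889), (5,5.5).
By the shoelace formula its area is 4.23.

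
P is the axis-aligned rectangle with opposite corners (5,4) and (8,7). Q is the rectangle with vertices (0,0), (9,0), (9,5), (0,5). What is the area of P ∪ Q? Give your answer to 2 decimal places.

By inclusion–exclusion:
Individual areas: |P| = 9, |Q| = 45.
|P∩Q|: x∈[5,8], y∈[4,5] → 3·1 = 3.
|P ∪ Q| = 54 − 3 = 51.00.

51.00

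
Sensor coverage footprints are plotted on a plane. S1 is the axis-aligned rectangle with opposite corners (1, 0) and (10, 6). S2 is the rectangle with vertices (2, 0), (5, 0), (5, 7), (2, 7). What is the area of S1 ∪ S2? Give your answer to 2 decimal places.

57.00

By inclusion–exclusion:
Individual areas: |S1| = 54, |S2| = 21.
|S1∩S2|: x∈[2,5], y∈[0,6] → 3·6 = 18.
|S1 ∪ S2| = 75 − 18 = 57.00.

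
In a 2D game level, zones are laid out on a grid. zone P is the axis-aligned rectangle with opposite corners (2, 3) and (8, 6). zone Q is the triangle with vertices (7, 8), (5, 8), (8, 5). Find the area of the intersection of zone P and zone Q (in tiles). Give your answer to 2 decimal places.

0.33

The intersection is the polygon with vertices (7.667,6), (8,5), (7,6).
By the shoelace formula its area is 0.33.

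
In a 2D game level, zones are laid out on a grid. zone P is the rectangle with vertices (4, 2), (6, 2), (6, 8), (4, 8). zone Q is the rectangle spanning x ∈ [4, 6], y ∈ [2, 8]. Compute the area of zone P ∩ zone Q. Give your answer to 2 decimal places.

|zone P∩zone Q|: x∈[4,6], y∈[2,8] → 2·6 = 12.

12.00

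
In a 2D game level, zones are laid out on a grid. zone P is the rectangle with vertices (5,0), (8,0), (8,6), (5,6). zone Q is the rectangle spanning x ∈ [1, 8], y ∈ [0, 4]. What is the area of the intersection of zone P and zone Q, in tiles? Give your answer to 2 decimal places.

|zone P∩zone Q|: x∈[5,8], y∈[0,4] → 3·4 = 12.

12.00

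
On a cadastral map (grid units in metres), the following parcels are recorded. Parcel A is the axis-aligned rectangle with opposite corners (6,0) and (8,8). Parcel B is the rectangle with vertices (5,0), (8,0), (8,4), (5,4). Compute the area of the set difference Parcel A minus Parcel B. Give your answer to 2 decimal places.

|Parcel A∩Parcel B|: x∈[6,8], y∈[0,4] → 2·4 = 8.
|Parcel A| = 16.
|Parcel A ∖ Parcel B| = |Parcel A| − |Parcel A∩Parcel B| = 16 − 8 = 8.00.

8.00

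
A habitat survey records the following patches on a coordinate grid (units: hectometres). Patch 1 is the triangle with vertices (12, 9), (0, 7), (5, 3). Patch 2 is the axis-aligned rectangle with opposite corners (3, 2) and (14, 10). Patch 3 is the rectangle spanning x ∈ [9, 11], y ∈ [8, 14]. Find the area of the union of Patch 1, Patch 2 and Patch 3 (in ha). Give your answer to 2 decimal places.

By inclusion–exclusion:
Individual areas: |Patch 1| = 29, |Patch 2| = 88, |Patch 3| = 12.
|Patch 1∩Patch 2| = 24.65.
|Patch 1∩Patch 3| = 1.3214.
|Patch 2∩Patch 3|: x∈[9,11], y∈[8,10] → 2·2 = 4.
|Patch 1∩Patch 2∩Patch 3| = 1.3214.
|Patch 1 ∪ Patch 2 ∪ Patch 3| = 129 − 29.9714 + 1.3214 = 100.35.

100.35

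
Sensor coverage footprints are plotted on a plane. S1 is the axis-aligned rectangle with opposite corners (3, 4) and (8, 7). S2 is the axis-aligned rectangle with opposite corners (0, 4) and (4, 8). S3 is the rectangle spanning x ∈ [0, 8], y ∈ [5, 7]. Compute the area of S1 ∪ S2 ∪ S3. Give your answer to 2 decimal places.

By inclusion–exclusion:
Individual areas: |S1| = 15, |S2| = 16, |S3| = 16.
|S1∩S2|: x∈[3,4], y∈[4,7] → 1·3 = 3.
|S1∩S3|: x∈[3,8], y∈[5,7] → 5·2 = 10.
|S2∩S3|: x∈[0,4], y∈[5,7] → 4·2 = 8.
|S1∩S2∩S3| = 2.
|S1 ∪ S2 ∪ S3| = 47 − 21 + 2 = 28.00.

28.00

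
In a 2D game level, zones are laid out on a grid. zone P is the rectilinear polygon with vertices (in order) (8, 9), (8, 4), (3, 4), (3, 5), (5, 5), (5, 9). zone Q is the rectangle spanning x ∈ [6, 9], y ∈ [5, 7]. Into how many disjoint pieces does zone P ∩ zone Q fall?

1

zone P ∩ zone Q is a single connected region.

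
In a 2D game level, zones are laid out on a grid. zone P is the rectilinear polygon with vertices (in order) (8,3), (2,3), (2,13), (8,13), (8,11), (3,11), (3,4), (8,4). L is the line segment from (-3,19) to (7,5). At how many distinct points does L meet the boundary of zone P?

2

The segment meets the boundary at (3,10.6), (2,12).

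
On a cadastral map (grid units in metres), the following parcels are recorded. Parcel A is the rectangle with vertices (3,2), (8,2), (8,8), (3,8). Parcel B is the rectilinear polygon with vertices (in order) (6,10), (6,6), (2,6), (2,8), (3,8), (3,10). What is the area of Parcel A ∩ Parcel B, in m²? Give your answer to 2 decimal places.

6.00

The intersection is the polygon with vertices (6,8), (6,6), (3,6), (3,8).
By the shoelace formula its area is 6.00.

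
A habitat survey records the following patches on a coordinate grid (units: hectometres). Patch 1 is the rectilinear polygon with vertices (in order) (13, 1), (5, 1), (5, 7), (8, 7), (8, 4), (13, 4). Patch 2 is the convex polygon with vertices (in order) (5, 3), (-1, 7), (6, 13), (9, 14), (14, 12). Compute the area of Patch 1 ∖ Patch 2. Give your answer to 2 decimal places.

25.50

|Patch 1| = 33, |Patch 1∩Patch 2| = 7.5.
|Patch 1 ∖ Patch 2| = |Patch 1| − |Patch 1∩Patch 2| = 33 − 7.5 = 25.50.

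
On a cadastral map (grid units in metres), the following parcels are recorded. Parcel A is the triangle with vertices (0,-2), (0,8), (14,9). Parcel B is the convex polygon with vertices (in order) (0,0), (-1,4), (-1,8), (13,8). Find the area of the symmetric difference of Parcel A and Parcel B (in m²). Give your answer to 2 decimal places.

24.21

|Parcel A| = 70, |Parcel B| = 58, |Parcel A∩Parcel B| = 51.8944.
|Parcel A △ Parcel B| = |Parcel A| + |Parcel B| − 2·|Parcel A∩Parcel B| = 70 + 58 − 103.7889 = 24.21.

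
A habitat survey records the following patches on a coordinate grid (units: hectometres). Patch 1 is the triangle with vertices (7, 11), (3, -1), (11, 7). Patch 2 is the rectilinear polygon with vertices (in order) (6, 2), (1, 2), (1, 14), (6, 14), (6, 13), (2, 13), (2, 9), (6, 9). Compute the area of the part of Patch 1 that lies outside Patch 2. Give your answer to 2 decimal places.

26.00

|Patch 1| = 32, |Patch 1∩Patch 2| = 6.
|Patch 1 ∖ Patch 2| = |Patch 1| − |Patch 1∩Patch 2| = 32 − 6 = 26.00.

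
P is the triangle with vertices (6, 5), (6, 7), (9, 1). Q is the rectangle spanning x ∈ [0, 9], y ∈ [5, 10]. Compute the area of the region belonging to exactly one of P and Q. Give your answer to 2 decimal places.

|P| = 3, |Q| = 45, |P∩Q| = 1.
|P △ Q| = |P| + |Q| − 2·|P∩Q| = 3 + 45 − 2 = 46.00.

46.00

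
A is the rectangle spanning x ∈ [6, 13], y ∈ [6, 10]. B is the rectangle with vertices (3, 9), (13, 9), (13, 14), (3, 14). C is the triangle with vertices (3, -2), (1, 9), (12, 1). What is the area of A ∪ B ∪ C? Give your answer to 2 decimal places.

123.50

By inclusion–exclusion:
Individual areas: |A| = 28, |B| = 50, |C| = 52.5.
|A∩B|: x∈[6,13], y∈[9,10] → 7·1 = 7.
|A∩C| = 0.
|B∩C| = 0.
|A∩B∩C| = 0.
|A ∪ B ∪ C| = 130.5 − 7 + 0 = 123.50.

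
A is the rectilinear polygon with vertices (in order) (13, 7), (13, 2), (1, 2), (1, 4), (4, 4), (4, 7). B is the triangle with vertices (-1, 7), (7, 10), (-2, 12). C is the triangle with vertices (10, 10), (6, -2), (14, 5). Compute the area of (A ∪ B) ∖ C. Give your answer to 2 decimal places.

|A ∪ B| = 72.5.
|(A ∪ B) ∩ C| = 21.3613.
|(A ∪ B) ∖ C| = 72.5 − 21.3613 = 51.14.

51.14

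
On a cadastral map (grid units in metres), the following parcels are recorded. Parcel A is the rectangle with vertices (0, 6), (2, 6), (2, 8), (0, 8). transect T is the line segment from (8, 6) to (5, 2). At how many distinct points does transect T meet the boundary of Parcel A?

0

The segment lies entirely outside Parcel A and never meets its boundary.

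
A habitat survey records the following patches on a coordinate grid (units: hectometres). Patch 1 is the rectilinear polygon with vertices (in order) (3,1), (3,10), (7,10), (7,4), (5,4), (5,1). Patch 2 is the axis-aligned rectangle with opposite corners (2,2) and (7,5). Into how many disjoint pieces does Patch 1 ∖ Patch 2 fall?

Patch 1 ∖ Patch 2 splits into 2 disjoint pieces (area 2, area 20).

2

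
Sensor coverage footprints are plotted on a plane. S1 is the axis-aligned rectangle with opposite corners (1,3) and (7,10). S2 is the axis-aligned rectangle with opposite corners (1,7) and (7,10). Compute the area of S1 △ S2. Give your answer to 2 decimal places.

|S1∩S2|: x∈[1,7], y∈[7,10] → 6·3 = 18.
|S1 △ S2| = |S1| + |S2| − 2·|S1∩S2| = 42 + 18 − 36 = 24.00.

24.00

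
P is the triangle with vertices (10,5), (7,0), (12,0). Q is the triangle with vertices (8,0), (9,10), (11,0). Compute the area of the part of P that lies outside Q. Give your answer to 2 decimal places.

3.50

|P| = 12.5, |P∩Q| = 9.
|P ∖ Q| = |P| − |P∩Q| = 12.5 − 9 = 3.50.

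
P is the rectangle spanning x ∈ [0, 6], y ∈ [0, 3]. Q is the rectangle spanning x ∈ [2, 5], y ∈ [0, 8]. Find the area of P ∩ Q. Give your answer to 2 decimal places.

9.00

|P∩Q|: x∈[2,5], y∈[0,3] → 3·3 = 9.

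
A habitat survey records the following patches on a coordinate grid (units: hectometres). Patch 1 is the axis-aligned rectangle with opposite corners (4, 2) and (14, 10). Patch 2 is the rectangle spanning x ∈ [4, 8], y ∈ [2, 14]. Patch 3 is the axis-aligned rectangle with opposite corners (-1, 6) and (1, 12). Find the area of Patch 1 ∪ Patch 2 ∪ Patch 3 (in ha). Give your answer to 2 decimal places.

108.00

By inclusion–exclusion:
Individual areas: |Patch 1| = 80, |Patch 2| = 48, |Patch 3| = 12.
|Patch 1∩Patch 2|: x∈[4,8], y∈[2,10] → 4·8 = 32.
|Patch 1∩Patch 3| = 0 (no overlap).
|Patch 2∩Patch 3| = 0 (no overlap).
|Patch 1∩Patch 2∩Patch 3| = 0.
|Patch 1 ∪ Patch 2 ∪ Patch 3| = 140 − 32 + 0 = 108.00.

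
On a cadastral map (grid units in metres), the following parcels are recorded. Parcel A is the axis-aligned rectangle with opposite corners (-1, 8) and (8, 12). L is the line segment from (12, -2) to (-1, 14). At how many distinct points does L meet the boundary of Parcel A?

2

The segment meets the boundary at (0.625,12), (3.875,8).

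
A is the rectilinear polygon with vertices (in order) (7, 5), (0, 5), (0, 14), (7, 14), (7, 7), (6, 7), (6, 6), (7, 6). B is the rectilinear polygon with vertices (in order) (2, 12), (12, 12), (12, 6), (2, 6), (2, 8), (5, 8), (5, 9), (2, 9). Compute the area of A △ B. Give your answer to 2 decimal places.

67.00

|A| = 62, |B| = 57, |A∩B| = 26.
|A △ B| = |A| + |B| − 2·|A∩B| = 62 + 57 − 52 = 67.00.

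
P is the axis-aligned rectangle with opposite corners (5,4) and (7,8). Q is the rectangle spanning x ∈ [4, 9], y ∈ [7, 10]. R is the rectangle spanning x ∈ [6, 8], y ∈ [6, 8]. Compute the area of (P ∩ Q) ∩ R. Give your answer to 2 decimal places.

The region (P ∩ Q) ∩ R is the polygon with vertices (7,8), (7,7), (6,7), (6,8).
By the shoelace formula its area is 1.00.

1.00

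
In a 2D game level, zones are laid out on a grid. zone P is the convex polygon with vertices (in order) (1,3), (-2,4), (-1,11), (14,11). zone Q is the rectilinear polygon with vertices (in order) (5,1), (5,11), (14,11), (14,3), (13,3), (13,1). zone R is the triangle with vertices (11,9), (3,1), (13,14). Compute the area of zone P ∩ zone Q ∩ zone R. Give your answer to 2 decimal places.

The intersection is the polygon with vertices (7.719,7.135), (10.692,11), (11.8,11), (11.082,9.204).
By the shoelace formula its area is 4.42.

4.42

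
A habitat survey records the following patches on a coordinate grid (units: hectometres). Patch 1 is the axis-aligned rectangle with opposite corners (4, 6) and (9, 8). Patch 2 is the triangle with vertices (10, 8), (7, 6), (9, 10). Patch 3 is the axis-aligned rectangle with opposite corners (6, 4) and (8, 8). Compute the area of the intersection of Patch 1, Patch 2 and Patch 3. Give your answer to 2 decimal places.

The intersection is the polygon with vertices (7,6), (8,8), (8,6.667).
By the shoelace formula its area is 0.67.

0.67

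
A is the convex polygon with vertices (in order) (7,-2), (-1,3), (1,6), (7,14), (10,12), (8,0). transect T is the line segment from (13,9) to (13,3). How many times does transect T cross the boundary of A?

0

The segment lies entirely outside A and never meets its boundary.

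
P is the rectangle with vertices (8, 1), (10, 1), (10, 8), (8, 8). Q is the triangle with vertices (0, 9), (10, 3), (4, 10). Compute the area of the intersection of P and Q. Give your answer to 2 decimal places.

The intersection is the polygon with vertices (8,5.333), (10,3), (8,4.2).
By the shoelace formula its area is 1.13.

1.13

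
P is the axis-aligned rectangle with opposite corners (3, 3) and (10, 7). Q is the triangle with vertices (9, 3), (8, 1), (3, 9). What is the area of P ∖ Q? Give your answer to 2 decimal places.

|P| = 28, |P∩Q| = 6.
|P ∖ Q| = |P| − |P∩Q| = 28 − 6 = 22.00.

22.00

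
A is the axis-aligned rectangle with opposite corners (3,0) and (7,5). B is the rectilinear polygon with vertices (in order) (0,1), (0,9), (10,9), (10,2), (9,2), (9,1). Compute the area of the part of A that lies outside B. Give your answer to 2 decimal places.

4.00

|A| = 20, |A∩B| = 16.
|A ∖ B| = |A| − |A∩B| = 20 − 16 = 4.00.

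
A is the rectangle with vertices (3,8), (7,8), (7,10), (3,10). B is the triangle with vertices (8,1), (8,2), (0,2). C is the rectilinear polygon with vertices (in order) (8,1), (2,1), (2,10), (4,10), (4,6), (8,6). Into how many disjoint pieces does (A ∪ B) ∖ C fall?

2

(A ∪ B) ∖ C splits into 2 disjoint pieces (area 6, area 0.25).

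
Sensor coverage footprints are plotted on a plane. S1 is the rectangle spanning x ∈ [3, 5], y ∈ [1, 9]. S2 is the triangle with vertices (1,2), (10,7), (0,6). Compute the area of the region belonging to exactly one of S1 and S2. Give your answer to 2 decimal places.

25.57

|S1| = 16, |S2| = 20.5, |S1∩S2| = 5.4667.
|S1 △ S2| = |S1| + |S2| − 2·|S1∩S2| = 16 + 20.5 − 10.9333 = 25.57.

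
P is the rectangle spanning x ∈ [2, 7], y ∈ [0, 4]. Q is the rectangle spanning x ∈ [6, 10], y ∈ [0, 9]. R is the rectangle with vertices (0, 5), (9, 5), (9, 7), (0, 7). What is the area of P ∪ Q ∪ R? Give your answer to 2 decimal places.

64.00

By inclusion–exclusion:
Individual areas: |P| = 20, |Q| = 36, |R| = 18.
|P∩Q|: x∈[6,7], y∈[0,4] → 1·4 = 4.
|P∩R| = 0 (no overlap).
|Q∩R|: x∈[6,9], y∈[5,7] → 3·2 = 6.
|P∩Q∩R| = 0.
|P ∪ Q ∪ R| = 74 − 10 + 0 = 64.00.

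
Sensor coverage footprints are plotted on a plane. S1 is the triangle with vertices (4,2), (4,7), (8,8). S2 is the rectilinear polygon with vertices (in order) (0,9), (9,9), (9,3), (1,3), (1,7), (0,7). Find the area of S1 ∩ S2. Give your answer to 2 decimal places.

The intersection is the polygon with vertices (4,7), (8,8), (4.667,3), (4,3).
By the shoelace formula its area is 9.67.

9.67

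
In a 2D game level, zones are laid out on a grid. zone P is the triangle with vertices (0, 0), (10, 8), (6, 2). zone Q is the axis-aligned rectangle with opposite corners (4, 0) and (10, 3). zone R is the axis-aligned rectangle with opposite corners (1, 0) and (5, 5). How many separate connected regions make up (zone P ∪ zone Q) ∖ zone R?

(zone P ∪ zone Q) ∖ zone R splits into 2 disjoint pieces (area 21.6667, area 0.2333).

2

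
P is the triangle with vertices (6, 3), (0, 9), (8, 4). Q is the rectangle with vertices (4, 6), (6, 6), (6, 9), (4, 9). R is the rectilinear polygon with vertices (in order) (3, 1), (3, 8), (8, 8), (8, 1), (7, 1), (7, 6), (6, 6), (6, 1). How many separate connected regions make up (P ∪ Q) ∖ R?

3

(P ∪ Q) ∖ R splits into 3 disjoint pieces (area 1.6875, area 2, area 1.6875).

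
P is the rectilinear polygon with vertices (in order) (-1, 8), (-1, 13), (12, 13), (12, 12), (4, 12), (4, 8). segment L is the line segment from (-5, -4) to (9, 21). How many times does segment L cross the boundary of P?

The segment meets the boundary at (4.52,13), (1.72,8).

2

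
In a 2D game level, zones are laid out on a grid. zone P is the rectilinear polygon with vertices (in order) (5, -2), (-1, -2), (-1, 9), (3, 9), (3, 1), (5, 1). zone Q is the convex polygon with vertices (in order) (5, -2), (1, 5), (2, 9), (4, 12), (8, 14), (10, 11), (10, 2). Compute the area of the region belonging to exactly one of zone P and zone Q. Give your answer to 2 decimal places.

|zone P| = 50, |zone Q| = 99, |zone P∩zone Q| = 12.0714.
|zone P △ zone Q| = |zone P| + |zone Q| − 2·|zone P∩zone Q| = 50 + 99 − 24.1429 = 124.86.

124.86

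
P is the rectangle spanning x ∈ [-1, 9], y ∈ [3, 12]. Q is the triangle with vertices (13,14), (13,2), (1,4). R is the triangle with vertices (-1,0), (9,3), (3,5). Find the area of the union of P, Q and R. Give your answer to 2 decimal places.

By inclusion–exclusion:
Individual areas: |P| = 90, |Q| = 72, |R| = 19.
|P∩Q| = 31.6667.
|P∩R| = 7.6.
|Q∩R| = 5.5084.
|P∩Q∩R| = 5.2941.
|P ∪ Q ∪ R| = 181 − 44.7751 + 5.2941 = 141.52.

141.52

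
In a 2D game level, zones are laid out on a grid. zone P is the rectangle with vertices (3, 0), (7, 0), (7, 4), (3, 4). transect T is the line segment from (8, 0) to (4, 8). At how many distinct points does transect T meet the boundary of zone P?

2

The segment meets the boundary at (6,4), (7,2).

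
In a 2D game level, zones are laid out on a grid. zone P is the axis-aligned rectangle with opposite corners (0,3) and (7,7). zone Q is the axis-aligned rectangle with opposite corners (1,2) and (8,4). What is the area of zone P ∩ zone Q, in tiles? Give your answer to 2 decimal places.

6.00

|zone P∩zone Q|: x∈[1,7], y∈[3,4] → 6·1 = 6.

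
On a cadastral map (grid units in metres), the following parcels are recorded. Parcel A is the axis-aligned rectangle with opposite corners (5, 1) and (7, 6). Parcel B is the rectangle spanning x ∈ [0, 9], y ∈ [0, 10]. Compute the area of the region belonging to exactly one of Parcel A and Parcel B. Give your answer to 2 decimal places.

80.00

|Parcel A∩Parcel B|: x∈[5,7], y∈[1,6] → 2·5 = 10.
|Parcel A △ Parcel B| = |Parcel A| + |Parcel B| − 2·|Parcel A∩Parcel B| = 10 + 90 − 20 = 80.00.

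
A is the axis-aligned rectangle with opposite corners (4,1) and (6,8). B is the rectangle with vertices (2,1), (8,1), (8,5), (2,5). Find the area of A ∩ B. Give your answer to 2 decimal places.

|A∩B|: x∈[4,6], y∈[1,5] → 2·4 = 8.

8.00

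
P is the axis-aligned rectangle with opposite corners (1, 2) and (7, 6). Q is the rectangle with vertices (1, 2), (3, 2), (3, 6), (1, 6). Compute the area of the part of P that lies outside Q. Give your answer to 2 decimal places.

16.00

|P∩Q|: x∈[1,3], y∈[2,6] → 2·4 = 8.
|P| = 24.
|P ∖ Q| = |P| − |P∩Q| = 24 − 8 = 16.00.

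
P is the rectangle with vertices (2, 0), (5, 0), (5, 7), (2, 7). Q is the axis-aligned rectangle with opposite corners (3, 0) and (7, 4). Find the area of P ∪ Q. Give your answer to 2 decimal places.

By inclusion–exclusion:
Individual areas: |P| = 21, |Q| = 16.
|P∩Q|: x∈[3,5], y∈[0,4] → 2·4 = 8.
|P ∪ Q| = 37 − 8 = 29.00.

29.00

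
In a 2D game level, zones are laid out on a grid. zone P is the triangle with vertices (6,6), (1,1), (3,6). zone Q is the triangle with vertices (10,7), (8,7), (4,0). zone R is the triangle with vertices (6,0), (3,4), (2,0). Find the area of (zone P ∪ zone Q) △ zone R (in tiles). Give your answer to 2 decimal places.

21.20

|zone P ∪ zone Q| = 14.5.
|(zone P ∪ zone Q) ∩ zone R| = 0.65.
|(zone P ∪ zone Q) △ zone R| = 14.5 + 8 − 1.3 = 21.20.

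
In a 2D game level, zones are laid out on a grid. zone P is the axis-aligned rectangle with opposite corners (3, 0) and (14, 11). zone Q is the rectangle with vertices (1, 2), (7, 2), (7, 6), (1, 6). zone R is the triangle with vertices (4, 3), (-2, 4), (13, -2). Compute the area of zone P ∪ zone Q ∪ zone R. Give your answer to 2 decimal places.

131.45

By inclusion–exclusion:
Individual areas: |zone P| = 121, |zone Q| = 24, |zone R| = 10.5.
|zone P∩zone Q|: x∈[3,7], y∈[2,6] → 4·4 = 16.
|zone P∩zone R| = 6.1833.
|zone Q∩zone R| = 3.85.
|zone P∩zone Q∩zone R| = 1.9833.
|zone P ∪ zone Q ∪ zone R| = 155.5 − 26.0333 + 1.9833 = 131.45.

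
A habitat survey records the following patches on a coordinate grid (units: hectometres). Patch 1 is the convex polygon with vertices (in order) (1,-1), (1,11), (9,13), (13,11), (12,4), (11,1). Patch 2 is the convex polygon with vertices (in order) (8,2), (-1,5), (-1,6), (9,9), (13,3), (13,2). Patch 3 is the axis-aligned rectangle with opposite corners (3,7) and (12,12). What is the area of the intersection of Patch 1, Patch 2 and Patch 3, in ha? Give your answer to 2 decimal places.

The intersection is the polygon with vertices (9,9), (10.333,7), (3,7), (3,7.2).
By the shoelace formula its area is 7.93.

7.93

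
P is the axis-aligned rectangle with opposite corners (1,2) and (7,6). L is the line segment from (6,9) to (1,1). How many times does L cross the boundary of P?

2

The segment meets the boundary at (1.625,2), (4.125,6).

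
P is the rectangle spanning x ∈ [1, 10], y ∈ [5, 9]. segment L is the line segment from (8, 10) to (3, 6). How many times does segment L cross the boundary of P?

The segment meets the boundary at (6.75,9).

1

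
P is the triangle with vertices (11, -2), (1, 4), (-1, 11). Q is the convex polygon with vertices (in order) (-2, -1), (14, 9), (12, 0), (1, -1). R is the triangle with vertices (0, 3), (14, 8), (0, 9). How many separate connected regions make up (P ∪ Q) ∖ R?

(P ∪ Q) ∖ R splits into 3 disjoint pieces (area 67.1974, area 1.6235, area 0.6086).

3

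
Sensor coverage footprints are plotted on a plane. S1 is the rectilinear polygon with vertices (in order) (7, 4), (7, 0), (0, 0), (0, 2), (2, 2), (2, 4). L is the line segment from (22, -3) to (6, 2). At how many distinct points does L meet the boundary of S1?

1

The segment meets the boundary at (7,1.688).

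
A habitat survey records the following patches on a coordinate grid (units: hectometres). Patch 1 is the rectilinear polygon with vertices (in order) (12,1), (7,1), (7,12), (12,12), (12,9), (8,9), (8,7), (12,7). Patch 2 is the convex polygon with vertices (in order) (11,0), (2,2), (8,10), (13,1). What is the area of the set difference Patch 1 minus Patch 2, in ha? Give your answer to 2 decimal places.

|Patch 1| = 47, |Patch 1∩Patch 2| = 27.7111.
|Patch 1 ∖ Patch 2| = |Patch 1| − |Patch 1∩Patch 2| = 47 − 27.7111 = 19.29.

19.29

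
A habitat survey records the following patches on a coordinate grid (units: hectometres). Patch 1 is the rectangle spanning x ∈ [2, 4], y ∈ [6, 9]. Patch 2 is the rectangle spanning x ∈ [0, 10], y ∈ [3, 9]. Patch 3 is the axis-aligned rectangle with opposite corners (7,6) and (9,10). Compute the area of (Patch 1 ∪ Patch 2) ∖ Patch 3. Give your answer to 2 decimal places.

54.00

|Patch 1 ∪ Patch 2| = 60.
|(Patch 1 ∪ Patch 2) ∩ Patch 3| = 6.
|(Patch 1 ∪ Patch 2) ∖ Patch 3| = 60 − 6 = 54.00.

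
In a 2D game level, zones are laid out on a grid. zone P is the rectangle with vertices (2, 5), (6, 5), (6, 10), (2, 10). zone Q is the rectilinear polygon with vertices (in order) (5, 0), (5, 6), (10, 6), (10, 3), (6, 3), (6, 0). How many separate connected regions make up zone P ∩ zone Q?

zone P ∩ zone Q is a single connected region.

1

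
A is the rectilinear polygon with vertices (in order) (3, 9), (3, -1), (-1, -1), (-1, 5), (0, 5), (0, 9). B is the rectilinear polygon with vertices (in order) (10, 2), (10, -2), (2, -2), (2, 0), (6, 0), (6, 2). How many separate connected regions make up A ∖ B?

1

A ∖ B is a single connected region.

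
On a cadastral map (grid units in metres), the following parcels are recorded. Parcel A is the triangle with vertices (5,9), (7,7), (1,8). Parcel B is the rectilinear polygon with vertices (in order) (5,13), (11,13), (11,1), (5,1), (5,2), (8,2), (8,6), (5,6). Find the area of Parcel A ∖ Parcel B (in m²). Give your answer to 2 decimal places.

|Parcel A| = 5, |Parcel A∩Parcel B| = 1.6667.
|Parcel A ∖ Parcel B| = |Parcel A| − |Parcel A∩Parcel B| = 5 − 1.6667 = 3.33.

3.33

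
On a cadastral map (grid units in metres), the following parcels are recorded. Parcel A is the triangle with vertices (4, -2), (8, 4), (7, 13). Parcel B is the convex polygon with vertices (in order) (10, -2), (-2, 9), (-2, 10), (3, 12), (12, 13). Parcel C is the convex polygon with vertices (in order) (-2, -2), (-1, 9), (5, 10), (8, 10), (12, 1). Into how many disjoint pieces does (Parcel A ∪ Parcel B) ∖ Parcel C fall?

(Parcel A ∪ Parcel B) ∖ Parcel C splits into 3 disjoint pieces (area 0.4701, area 42.587, area 3.3771).

3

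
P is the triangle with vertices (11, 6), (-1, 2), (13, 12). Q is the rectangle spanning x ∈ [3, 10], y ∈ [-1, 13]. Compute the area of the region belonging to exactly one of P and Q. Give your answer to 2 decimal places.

|P| = 32, |Q| = 98, |P∩Q| = 20.
|P △ Q| = |P| + |Q| − 2·|P∩Q| = 32 + 98 − 40 = 90.00.

90.00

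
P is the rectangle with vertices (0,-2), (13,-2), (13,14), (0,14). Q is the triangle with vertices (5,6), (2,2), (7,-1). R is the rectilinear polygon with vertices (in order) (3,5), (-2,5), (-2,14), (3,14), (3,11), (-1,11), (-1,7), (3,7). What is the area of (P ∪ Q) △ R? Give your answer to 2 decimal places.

|P ∪ Q| = 208.
|(P ∪ Q) ∩ R| = 15.
|(P ∪ Q) △ R| = 208 + 29 − 30 = 207.00.

207.00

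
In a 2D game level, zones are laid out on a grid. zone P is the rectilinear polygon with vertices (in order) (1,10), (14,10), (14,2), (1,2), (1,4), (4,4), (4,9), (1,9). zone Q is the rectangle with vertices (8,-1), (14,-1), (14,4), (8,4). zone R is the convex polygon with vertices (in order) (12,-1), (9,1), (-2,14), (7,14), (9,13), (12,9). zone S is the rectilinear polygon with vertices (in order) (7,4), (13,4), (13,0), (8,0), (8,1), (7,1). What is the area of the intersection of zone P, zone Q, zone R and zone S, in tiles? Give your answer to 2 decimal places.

7.99

The intersection is the polygon with vertices (8,2.182), (8,4), (12,4), (12,2), (8.154,2).
By the shoelace formula its area is 7.99.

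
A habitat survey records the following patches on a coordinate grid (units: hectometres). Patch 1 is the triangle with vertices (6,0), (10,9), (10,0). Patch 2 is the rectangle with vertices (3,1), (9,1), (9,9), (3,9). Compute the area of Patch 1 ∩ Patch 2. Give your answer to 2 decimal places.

The intersection is the polygon with vertices (9,6.75), (9,1), (6.444,1).
By the shoelace formula its area is 7.35.

7.35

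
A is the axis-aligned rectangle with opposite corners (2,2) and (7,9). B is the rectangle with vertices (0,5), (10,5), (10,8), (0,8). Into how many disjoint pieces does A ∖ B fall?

2

A ∖ B splits into 2 disjoint pieces (area 15, area 5).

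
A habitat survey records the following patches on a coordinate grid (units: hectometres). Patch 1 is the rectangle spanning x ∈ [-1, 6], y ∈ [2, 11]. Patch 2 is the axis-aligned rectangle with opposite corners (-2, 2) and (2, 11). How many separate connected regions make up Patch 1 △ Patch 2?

2

Patch 1 △ Patch 2 splits into 2 disjoint pieces (area 36, area 9).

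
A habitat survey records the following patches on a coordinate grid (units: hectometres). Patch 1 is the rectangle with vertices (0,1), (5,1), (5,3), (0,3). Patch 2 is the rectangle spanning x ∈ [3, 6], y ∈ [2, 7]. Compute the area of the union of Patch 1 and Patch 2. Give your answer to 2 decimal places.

23.00

By inclusion–exclusion:
Individual areas: |Patch 1| = 10, |Patch 2| = 15.
|Patch 1∩Patch 2|: x∈[3,5], y∈[2,3] → 2·1 = 2.
|Patch 1 ∪ Patch 2| = 25 − 2 = 23.00.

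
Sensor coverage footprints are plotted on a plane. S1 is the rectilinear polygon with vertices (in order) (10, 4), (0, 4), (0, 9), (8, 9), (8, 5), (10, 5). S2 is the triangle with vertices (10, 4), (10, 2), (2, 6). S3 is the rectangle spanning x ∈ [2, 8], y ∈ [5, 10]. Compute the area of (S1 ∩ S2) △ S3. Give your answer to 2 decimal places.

32.00

|S1 ∩ S2| = 4.
|(S1 ∩ S2) ∩ S3| = 1.
|(S1 ∩ S2) △ S3| = 4 + 30 − 2 = 32.00.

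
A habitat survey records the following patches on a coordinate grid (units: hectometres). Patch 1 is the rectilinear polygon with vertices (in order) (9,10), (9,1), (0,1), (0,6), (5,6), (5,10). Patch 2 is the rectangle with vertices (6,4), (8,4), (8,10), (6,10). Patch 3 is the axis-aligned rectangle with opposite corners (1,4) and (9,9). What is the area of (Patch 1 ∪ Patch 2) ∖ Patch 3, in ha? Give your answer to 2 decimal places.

|Patch 1 ∪ Patch 2| = 61.
|(Patch 1 ∪ Patch 2) ∩ Patch 3| = 28.
|(Patch 1 ∪ Patch 2) ∖ Patch 3| = 61 − 28 = 33.00.

33.00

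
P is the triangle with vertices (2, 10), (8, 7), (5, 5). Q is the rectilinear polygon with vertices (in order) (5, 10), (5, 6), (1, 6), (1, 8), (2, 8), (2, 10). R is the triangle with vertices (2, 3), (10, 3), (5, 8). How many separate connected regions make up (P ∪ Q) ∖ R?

1

(P ∪ Q) ∖ R is a single connected region.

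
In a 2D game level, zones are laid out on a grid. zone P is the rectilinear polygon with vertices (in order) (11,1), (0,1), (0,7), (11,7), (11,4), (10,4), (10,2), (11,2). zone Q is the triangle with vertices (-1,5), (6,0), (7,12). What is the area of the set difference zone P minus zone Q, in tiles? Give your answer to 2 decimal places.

|zone P| = 64, |zone P∩zone Q| = 29.7196.
|zone P ∖ zone Q| = |zone P| − |zone P∩zone Q| = 64 − 29.7196 = 34.28.

34.28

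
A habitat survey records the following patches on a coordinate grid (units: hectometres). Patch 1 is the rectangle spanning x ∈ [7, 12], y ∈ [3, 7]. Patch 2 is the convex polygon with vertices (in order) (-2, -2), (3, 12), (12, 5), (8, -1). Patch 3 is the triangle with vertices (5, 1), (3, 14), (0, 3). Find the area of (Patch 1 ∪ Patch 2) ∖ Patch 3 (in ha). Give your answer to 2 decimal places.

|Patch 1 ∪ Patch 2| = 112.4048.
|(Patch 1 ∪ Patch 2) ∩ Patch 3| = 27.8428.
|(Patch 1 ∪ Patch 2) ∖ Patch 3| = 112.4048 − 27.8428 = 84.56.

84.56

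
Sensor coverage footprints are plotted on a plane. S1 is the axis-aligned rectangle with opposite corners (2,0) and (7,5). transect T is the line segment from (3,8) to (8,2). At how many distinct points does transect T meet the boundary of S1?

The segment meets the boundary at (7,3.2), (5.5,5).

2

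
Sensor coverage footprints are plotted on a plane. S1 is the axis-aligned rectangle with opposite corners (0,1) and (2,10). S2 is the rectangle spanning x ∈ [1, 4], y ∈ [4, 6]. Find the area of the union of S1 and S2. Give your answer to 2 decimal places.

22.00

By inclusion–exclusion:
Individual areas: |S1| = 18, |S2| = 6.
|S1∩S2|: x∈[1,2], y∈[4,6] → 1·2 = 2.
|S1 ∪ S2| = 24 − 2 = 22.00.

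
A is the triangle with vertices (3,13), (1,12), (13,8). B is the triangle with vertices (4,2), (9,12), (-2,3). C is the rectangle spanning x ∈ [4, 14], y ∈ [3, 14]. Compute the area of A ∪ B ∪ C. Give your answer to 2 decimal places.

131.23

By inclusion–exclusion:
Individual areas: |A| = 10, |B| = 32.5, |C| = 110.
|A∩B| = 0.8467.
|A∩C| = 6.75.
|B∩C| = 14.5227.
|A∩B∩C| = 0.8467.
|A ∪ B ∪ C| = 152.5 − 22.1194 + 0.8467 = 131.23.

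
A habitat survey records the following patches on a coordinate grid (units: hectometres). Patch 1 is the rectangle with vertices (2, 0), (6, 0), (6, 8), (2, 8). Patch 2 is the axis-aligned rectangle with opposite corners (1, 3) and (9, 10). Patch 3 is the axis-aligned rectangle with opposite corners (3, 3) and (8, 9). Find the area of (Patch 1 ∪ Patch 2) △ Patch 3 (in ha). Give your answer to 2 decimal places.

38.00

|Patch 1 ∪ Patch 2| = 68.
|(Patch 1 ∪ Patch 2) ∩ Patch 3| = 30.
|(Patch 1 ∪ Patch 2) △ Patch 3| = 68 + 30 − 60 = 38.00.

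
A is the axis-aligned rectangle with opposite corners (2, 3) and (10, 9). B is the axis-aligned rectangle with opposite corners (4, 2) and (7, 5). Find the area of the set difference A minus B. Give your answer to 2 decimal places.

|A∩B|: x∈[4,7], y∈[3,5] → 3·2 = 6.
|A| = 48.
|A ∖ B| = |A| − |A∩B| = 48 − 6 = 42.00.

42.00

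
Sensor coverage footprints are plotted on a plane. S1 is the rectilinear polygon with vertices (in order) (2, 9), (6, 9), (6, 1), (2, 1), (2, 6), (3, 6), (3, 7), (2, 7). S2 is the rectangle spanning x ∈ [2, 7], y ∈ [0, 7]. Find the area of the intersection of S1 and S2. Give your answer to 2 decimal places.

23.00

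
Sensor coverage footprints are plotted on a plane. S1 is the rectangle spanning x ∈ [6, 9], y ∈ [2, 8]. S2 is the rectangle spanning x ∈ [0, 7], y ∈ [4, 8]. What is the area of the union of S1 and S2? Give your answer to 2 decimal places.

By inclusion–exclusion:
Individual areas: |S1| = 18, |S2| = 28.
|S1∩S2|: x∈[6,7], y∈[4,8] → 1·4 = 4.
|S1 ∪ S2| = 46 − 4 = 42.00.

42.00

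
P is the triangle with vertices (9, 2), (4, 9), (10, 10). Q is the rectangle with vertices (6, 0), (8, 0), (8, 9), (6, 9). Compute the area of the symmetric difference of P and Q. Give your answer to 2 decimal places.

24.70

|P| = 23.5, |Q| = 18, |P∩Q| = 8.4.
|P △ Q| = |P| + |Q| − 2·|P∩Q| = 23.5 + 18 − 16.8 = 24.70.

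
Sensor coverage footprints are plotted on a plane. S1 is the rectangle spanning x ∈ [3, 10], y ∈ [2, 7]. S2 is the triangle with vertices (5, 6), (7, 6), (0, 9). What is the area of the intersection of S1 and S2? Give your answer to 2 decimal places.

1.67

The intersection is the polygon with vertices (4.667,7), (7,6), (5,6), (3.333,7).
By the shoelace formula its area is 1.67.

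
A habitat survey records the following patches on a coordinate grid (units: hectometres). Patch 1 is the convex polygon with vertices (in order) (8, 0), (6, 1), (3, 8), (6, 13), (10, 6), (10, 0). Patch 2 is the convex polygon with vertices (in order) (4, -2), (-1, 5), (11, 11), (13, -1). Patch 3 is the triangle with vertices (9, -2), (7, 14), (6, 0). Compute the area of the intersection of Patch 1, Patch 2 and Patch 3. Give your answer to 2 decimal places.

The intersection is the polygon with vertices (7.588,9.294), (8.75,0), (8,0), (6.069,0.966), (6.63,8.815).
By the shoelace formula its area is 15.89.

15.89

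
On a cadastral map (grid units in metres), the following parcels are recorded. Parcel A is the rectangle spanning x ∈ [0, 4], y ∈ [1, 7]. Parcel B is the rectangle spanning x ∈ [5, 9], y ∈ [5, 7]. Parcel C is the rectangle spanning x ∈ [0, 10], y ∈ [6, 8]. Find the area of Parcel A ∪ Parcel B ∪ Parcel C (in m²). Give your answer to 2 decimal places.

44.00

By inclusion–exclusion:
Individual areas: |Parcel A| = 24, |Parcel B| = 8, |Parcel C| = 20.
|Parcel A∩Parcel B| = 0 (no overlap).
|Parcel A∩Parcel C|: x∈[0,4], y∈[6,7] → 4·1 = 4.
|Parcel B∩Parcel C|: x∈[5,9], y∈[6,7] → 4·1 = 4.
|Parcel A∩Parcel B∩Parcel C| = 0.
|Parcel A ∪ Parcel B ∪ Parcel C| = 52 − 8 + 0 = 44.00.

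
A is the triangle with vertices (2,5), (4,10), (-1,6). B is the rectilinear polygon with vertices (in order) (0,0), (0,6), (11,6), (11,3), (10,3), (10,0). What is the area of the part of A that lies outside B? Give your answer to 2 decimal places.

6.97

|A| = 8.5, |A∩B| = 1.5333.
|A ∖ B| = |A| − |A∩B| = 8.5 − 1.5333 = 6.97.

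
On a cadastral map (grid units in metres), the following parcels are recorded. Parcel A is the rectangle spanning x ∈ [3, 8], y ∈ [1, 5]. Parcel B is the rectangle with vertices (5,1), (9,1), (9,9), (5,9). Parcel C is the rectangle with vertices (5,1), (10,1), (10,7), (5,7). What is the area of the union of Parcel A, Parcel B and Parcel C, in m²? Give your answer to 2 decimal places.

46.00

By inclusion–exclusion:
Individual areas: |Parcel A| = 20, |Parcel B| = 32, |Parcel C| = 30.
|Parcel A∩Parcel B|: x∈[5,8], y∈[1,5] → 3·4 = 12.
|Parcel A∩Parcel C|: x∈[5,8], y∈[1,5] → 3·4 = 12.
|Parcel B∩Parcel C|: x∈[5,9], y∈[1,7] → 4·6 = 24.
|Parcel A∩Parcel B∩Parcel C| = 12.
|Parcel A ∪ Parcel B ∪ Parcel C| = 82 − 48 + 12 = 46.00.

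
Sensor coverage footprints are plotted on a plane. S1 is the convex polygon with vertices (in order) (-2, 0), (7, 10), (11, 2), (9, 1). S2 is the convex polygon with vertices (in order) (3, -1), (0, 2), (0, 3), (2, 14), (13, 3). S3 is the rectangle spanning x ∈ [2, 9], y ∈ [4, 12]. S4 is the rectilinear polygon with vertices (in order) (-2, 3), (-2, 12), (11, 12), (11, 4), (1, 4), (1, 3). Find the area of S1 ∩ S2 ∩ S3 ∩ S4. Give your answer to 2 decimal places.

23.37

The intersection is the polygon with vertices (9,6), (9,4), (2,4), (2,4.444), (6.526,9.474), (8,8).
By the shoelace formula its area is 23.37.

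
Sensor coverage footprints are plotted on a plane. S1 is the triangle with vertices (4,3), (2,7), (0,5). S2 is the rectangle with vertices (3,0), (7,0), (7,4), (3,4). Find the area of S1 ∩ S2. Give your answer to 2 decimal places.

0.50

The intersection is the polygon with vertices (4,3), (3,3.5), (3,4), (3.5,4).
By the shoelace formula its area is 0.50.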